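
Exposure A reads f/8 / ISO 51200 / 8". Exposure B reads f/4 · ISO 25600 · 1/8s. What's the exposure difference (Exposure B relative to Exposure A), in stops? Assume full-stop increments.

Aperture: f/8 → f/5.6 → f/4 — 2 stops larger aperture (brighter).
Shutter speed: 8 → 4 → 2 → 1 → 1/2 → 1/4 → 1/8 — 6 stops shorter (darker).
ISO: 51200 → 25600 — 1 stop dropped (darker).
Net: +2 −6 −1 = −5 stops.

5 stops darker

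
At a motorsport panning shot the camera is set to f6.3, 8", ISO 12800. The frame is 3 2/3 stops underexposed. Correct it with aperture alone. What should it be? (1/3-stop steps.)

f/1.8

Underexposed by 3 2/3 stops → need 3 2/3 stops brighter.
Aperture: f/6.3 → f/5.6 → f/5 → f/4.5 → f/4 → f/3.5 → f/3.2 → f/2.8 → f/2.5 → f/2.2 → f/2 → f/1.8.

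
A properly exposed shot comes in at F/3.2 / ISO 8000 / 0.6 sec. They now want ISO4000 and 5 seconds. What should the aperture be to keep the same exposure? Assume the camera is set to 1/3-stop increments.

f/6.3

ISO: 8000 → 6400 → 5000 → 4000 — 1 stop lower (darker).
Shutter speed: 0.6 → 0.8 → 1 → 1.3 → 1.6 → 2 → 2.5 → 3.2 → 4 → 5 — 3 stops longer (brighter).
Net change so far: 2 stops brighter. Offset with the aperture: f/3.2 → f/3.5 → f/4 → f/4.5 → f/5 → f/5.6 → f/6.3.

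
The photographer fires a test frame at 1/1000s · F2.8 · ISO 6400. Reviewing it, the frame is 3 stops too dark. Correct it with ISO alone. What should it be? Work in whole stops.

ISO 51200

Underexposed by 3 stops → need 3 stops brighter.
ISO: 6400 → 12800 → 25600 → 51200.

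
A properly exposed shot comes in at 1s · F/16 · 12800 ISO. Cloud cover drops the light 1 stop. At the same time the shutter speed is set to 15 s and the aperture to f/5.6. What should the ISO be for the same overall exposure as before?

ISO 200

Scene light: 1 stop darker.
Shutter speed: 1 → 2 → 4 → 8 → 15 — 4 stops slower (brighter).
Aperture: f/16 → f/11 → f/8 → f/5.6 — 3 stops opened up (brighter).
Net so far: 6 stops brighter. ISO: 12800 → 6400 → 3200 → 1600 → 800 → 400 → 200.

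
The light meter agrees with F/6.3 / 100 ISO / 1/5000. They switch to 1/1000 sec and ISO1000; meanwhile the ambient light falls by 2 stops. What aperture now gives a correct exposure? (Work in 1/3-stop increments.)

Scene light: 2 stops darker.
Shutter speed: 1/5000 → 1/4000 → 1/3200 → 1/2500 → 1/2000 → 1/1600 → 1/1250 → 1/1000 — 2 1/3 stops longer (brighter).
ISO: 100 → 125 → 160 → 200 → 250 → 320 → 400 → 500 → 640 → 800 → 1000 — 3 1/3 stops higher (brighter).
Net so far: 3 2/3 stops brighter. Aperture: f/6.3 → f/7.1 → f/8 → f/9 → f/10 → f/11 → f/13 → f/14 → f/16 → f/18 → f/20 → f/22.

f/22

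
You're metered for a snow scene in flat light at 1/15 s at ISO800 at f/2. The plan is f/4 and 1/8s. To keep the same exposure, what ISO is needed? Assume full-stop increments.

Aperture: f/2 → f/2.8 → f/4 — 2 stops stopped down (darker).
Shutter speed: 1/15 → 1/8 — 1 stop longer (brighter).
Net change so far: 1 stop darker. Offset with the ISO: 800 → 1600.

ISO 1600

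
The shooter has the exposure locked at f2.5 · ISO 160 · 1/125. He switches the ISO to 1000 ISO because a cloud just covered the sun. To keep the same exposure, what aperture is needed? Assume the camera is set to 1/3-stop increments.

ISO: 160 → 200 → 250 → 320 → 400 → 500 → 640 → 800 → 1000 — 2 2/3 stops higher (brighter).
Need 2 2/3 stops darker from the aperture: f/2.5 → f/2.8 → f/3.2 → f/3.5 → f/4 → f/4.5 → f/5 → f/5.6 → f/6.3.

f/6.3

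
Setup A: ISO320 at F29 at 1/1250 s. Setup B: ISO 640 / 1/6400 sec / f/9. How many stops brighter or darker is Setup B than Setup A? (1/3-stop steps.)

2 stops brighter

Aperture: f/29 → f/25 → f/22 → f/20 → f/18 → f/16 → f/14 → f/13 → f/11 → f/10 → f/9 — 3 1/3 stops opened up (brighter).
Shutter speed: 1/1250 → 1/1600 → 1/2000 → 1/2500 → 1/3200 → 1/4000 → 1/5000 → 1/6400 — 2 1/3 stops faster (darker).
ISO: 320 → 400 → 500 → 640 — 1 stop higher (brighter).
Net: +3 1/3 −2 1/3 +1 = +2 stops.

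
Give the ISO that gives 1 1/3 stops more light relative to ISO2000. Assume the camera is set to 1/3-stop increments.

ISO: 2000 → 2500 → 3200 → 4000 → 5000 — 1 1/3 stops higher (brighter).

ISO 5000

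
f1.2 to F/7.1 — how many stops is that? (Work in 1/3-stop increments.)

5 stops

f/1.2 → f/1.4 → f/1.6 → f/1.8 → f/2 → f/2.2 → f/2.5 → f/2.8 → f/3.2 → f/3.5 → f/4 → f/4.5 → f/5 → f/5.6 → f/6.3 → f/7.1 — count the steps: 15 third-stops = 5 stops.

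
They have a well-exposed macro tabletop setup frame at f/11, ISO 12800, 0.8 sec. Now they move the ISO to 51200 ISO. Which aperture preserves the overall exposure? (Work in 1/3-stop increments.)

ISO: 12800 → 16000 → 20000 → 25600 → 32000 → 40000 → 51200 — 2 stops raised (brighter).
Need 2 stops darker from the aperture: f/11 → f/13 → f/14 → f/16 → f/18 → f/20 → f/22.

f/22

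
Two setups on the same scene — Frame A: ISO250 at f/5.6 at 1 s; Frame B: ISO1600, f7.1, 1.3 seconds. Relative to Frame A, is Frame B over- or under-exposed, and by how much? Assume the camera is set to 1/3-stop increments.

Aperture: f/5.6 → f/6.3 → f/7.1 — 2/3 stop smaller aperture (darker).
Shutter speed: 1 → 1.3 — 1/3 stop slower (brighter).
ISO: 250 → 320 → 400 → 500 → 640 → 800 → 1000 → 1250 → 1600 — 2 2/3 stops higher (brighter).
Net: −2/3 +1/3 +2 2/3 = +2 1/3 stops.

2 1/3 stops brighter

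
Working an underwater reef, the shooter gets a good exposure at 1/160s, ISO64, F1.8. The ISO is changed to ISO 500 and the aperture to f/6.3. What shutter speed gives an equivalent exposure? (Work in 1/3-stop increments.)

1/100s

ISO: 64 → 80 → 100 → 125 → 160 → 200 → 250 → 320 → 400 → 500 — 3 stops raised (brighter).
Aperture: f/1.8 → f/2 → f/2.2 → f/2.5 → f/2.8 → f/3.2 → f/3.5 → f/4 → f/4.5 → f/5 → f/5.6 → f/6.3 — 3 2/3 stops stopped down (darker).
Net change so far: 2/3 stop darker. Offset with the shutter speed: 1/160 → 1/125 → 1/100.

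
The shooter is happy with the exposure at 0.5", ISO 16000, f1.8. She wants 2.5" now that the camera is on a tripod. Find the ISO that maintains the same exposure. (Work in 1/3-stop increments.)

ISO 3200

Shutter speed: 0.5 → 0.6 → 0.8 → 1 → 1.3 → 1.6 → 2 → 2.5 — 2 1/3 stops longer (brighter).
Need 2 1/3 stops darker from the ISO: 16000 → 12800 → 10000 → 8000 → 6400 → 5000 → 4000 → 3200.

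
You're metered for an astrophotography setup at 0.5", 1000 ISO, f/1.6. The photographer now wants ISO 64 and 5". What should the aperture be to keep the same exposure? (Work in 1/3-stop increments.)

ISO: 1000 → 800 → 640 → 500 → 400 → 320 → 250 → 200 → 160 → 125 → 100 → 80 → 64 — 4 stops lower (darker).
Shutter speed: 0.5 → 0.6 → 0.8 → 1 → 1.3 → 1.6 → 2 → 2.5 → 3.2 → 4 → 5 — 3 1/3 stops longer (brighter).
Net change so far: 2/3 stop darker. Offset with the aperture: f/1.6 → f/1.4 → f/1.2.

f/1.2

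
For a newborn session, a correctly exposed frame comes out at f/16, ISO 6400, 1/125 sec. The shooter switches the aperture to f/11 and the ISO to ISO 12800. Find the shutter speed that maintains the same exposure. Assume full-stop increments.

1/500s

Aperture: f/16 → f/11 — 1 stop larger aperture (brighter).
ISO: 6400 → 12800 — 1 stop raised (brighter).
Net change so far: 2 stops brighter. Offset with the shutter speed: 1/125 → 1/250 → 1/500.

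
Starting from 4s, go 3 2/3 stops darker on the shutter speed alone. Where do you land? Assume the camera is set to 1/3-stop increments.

Shutter speed: 4 → 3.2 → 2.5 → 2 → 1.6 → 1.3 → 1 → 0.8 → 0.6 → 0.5 → 0.4 → 0.3 — 3 2/3 stops faster (darker).

0.3 s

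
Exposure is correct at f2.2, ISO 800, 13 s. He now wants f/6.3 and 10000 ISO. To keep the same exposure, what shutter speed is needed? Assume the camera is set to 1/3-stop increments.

Aperture: f/2.2 → f/2.5 → f/2.8 → f/3.2 → f/3.5 → f/4 → f/4.5 → f/5 → f/5.6 → f/6.3 — 3 stops smaller aperture (darker).
ISO: 800 → 1000 → 1250 → 1600 → 2000 → 2500 → 3200 → 4000 → 5000 → 6400 → 8000 → 10000 — 3 2/3 stops higher (brighter).
Net change so far: 2/3 stop brighter. Offset with the shutter speed: 13 → 10 → 8.

8 s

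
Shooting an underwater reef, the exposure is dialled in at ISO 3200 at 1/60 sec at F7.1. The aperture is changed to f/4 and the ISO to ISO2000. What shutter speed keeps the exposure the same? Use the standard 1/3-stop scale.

1/125s

Aperture: f/7.1 → f/6.3 → f/5.6 → f/5 → f/4.5 → f/4 — 1 2/3 stops wider (brighter).
ISO: 3200 → 2500 → 2000 — 2/3 stop dropped (darker).
Net change so far: 1 stop brighter. Offset with the shutter speed: 1/60 → 1/80 → 1/100 → 1/125.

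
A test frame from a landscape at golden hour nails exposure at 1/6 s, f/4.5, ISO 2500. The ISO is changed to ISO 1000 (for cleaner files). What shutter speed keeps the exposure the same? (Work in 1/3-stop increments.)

0.4 s

ISO: 2500 → 2000 → 1600 → 1250 → 1000 — 1 1/3 stops dropped (darker).
Need 1 1/3 stops brighter from the shutter speed: 1/6 → 1/5 → 1/4 → 0.3 → 0.4.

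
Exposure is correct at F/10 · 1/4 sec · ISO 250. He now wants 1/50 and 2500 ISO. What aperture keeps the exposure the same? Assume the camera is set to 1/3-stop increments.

Shutter speed: 1/4 → 1/5 → 1/6 → 1/8 → 1/10 → 1/13 → 1/15 → 1/20 → 1/25 → 1/30 → 1/40 → 1/50 — 3 2/3 stops faster (darker).
ISO: 250 → 320 → 400 → 500 → 640 → 800 → 1000 → 1250 → 1600 → 2000 → 2500 — 3 1/3 stops raised (brighter).
Net change so far: 1/3 stop darker. Offset with the aperture: f/10 → f/9.

f/9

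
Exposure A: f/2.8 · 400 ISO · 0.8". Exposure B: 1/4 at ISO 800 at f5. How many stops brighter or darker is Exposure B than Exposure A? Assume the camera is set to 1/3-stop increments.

2 1/3 stops darker

Aperture: f/2.8 → f/3.2 → f/3.5 → f/4 → f/4.5 → f/5 — 1 2/3 stops narrower (darker).
Shutter speed: 0.8 → 0.6 → 0.5 → 0.4 → 0.3 → 1/4 — 1 2/3 stops faster (darker).
ISO: 400 → 500 → 640 → 800 — 1 stop raised (brighter).
Net: −1 2/3 −1 2/3 +1 = −2 1/3 stops.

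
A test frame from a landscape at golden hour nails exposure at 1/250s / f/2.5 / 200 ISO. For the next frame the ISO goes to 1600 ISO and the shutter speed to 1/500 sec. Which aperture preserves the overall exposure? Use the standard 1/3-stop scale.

f/5

ISO: 200 → 250 → 320 → 400 → 500 → 640 → 800 → 1000 → 1250 → 1600 — 3 stops higher (brighter).
Shutter speed: 1/250 → 1/320 → 1/400 → 1/500 — 1 stop faster (darker).
Net change so far: 2 stops brighter. Offset with the aperture: f/2.5 → f/2.8 → f/3.2 → f/3.5 → f/4 → f/4.5 → f/5.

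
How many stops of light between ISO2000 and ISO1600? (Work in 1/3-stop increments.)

2000 → 1600 — count the steps: 1 third-stops = 1/3 stop.

1/3 stop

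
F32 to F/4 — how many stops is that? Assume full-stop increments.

f/32 → f/22 → f/16 → f/11 → f/8 → f/5.6 → f/4 — count the steps: 6 stops.

6 stops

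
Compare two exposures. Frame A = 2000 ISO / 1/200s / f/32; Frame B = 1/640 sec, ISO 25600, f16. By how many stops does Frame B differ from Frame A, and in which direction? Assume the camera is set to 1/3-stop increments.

4 stops brighter

Aperture: f/32 → f/29 → f/25 → f/22 → f/20 → f/18 → f/16 — 2 stops larger aperture (brighter).
Shutter speed: 1/200 → 1/250 → 1/320 → 1/400 → 1/500 → 1/640 — 1 2/3 stops faster (darker).
ISO: 2000 → 2500 → 3200 → 4000 → 5000 → 6400 → 8000 → 10000 → 12800 → 16000 → 20000 → 25600 — 3 2/3 stops raised (brighter).
Net: +2 −1 2/3 +3 2/3 = +4 stops.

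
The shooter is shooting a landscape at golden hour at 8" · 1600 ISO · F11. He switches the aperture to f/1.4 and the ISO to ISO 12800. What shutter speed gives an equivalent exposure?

Aperture: f/11 → f/8 → f/5.6 → f/4 → f/2.8 → f/2 → f/1.4 — 6 stops opened up (brighter).
ISO: 1600 → 3200 → 6400 → 12800 — 3 stops higher (brighter).
Net change so far: 9 stops brighter. Offset with the shutter speed: 8 → 4 → 2 → 1 → 1/2 → 1/4 → 1/8 → 1/15 → 1/30 → 1/60.

1/60s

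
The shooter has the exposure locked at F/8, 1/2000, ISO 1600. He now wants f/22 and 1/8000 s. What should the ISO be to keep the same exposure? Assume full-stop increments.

Aperture: f/8 → f/11 → f/16 → f/22 — 3 stops narrower (darker).
Shutter speed: 1/2000 → 1/4000 → 1/8000 — 2 stops faster (darker).
Net change so far: 5 stops darker. Offset with the ISO: 1600 → 3200 → 6400 → 12800 → 25600 → 51200.

ISO 51200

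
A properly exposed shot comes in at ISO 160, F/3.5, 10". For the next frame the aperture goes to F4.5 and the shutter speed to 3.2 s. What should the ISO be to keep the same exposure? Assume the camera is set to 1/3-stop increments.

Aperture: f/3.5 → f/4 → f/4.5 — 2/3 stop narrower (darker).
Shutter speed: 10 → 8 → 6 → 5 → 4 → 3.2 — 1 2/3 stops shorter (darker).
Net change so far: 2 1/3 stops darker. Offset with the ISO: 160 → 200 → 250 → 320 → 400 → 500 → 640 → 800.

ISO 800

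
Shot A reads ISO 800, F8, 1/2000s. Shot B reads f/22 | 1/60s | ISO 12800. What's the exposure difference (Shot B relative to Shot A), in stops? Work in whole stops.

Aperture: f/8 → f/11 → f/16 → f/22 — 3 stops narrower (darker).
Shutter speed: 1/2000 → 1/1000 → 1/500 → 1/250 → 1/125 → 1/60 — 5 stops slower (brighter).
ISO: 800 → 1600 → 3200 → 6400 → 12800 — 4 stops higher (brighter).
Net: −3 +5 +4 = +6 stops.

6 stops brighter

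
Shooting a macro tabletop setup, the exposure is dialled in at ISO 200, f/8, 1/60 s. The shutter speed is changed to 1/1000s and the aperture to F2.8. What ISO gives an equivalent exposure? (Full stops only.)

ISO 400

Shutter speed: 1/60 → 1/125 → 1/250 → 1/500 → 1/1000 — 4 stops faster (darker).
Aperture: f/8 → f/5.6 → f/4 → f/2.8 — 3 stops larger aperture (brighter).
Net change so far: 1 stop darker. Offset with the ISO: 200 → 400.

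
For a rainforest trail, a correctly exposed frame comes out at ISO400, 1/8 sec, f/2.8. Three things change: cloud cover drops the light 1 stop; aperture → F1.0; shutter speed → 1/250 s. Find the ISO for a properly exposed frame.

ISO 3200

Scene light: 1 stop darker.
Aperture: f/2.8 → f/2 → f/1.4 → f/1.0 — 3 stops wider (brighter).
Shutter speed: 1/8 → 1/15 → 1/30 → 1/60 → 1/125 → 1/250 — 5 stops faster (darker).
Net so far: 3 stops darker. ISO: 400 → 800 → 1600 → 3200.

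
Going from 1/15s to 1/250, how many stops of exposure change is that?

1/15 → 1/30 → 1/60 → 1/125 → 1/250 — count the steps: 4 stops.

4 stops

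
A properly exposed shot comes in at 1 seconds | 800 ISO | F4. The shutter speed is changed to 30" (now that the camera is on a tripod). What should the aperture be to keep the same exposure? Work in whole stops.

f/22

Shutter speed: 1 → 2 → 4 → 8 → 15 → 30 — 5 stops slower (brighter).
Need 5 stops darker from the aperture: f/4 → f/5.6 → f/8 → f/11 → f/16 → f/22.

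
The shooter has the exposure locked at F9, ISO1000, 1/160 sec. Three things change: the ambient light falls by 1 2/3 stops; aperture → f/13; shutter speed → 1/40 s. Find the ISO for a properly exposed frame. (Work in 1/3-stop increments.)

Scene light: 1 2/3 stops darker.
Aperture: f/9 → f/10 → f/11 → f/13 — 1 stop smaller aperture (darker).
Shutter speed: 1/160 → 1/125 → 1/100 → 1/80 → 1/60 → 1/50 → 1/40 — 2 stops longer (brighter).
Net so far: 2/3 stop darker. ISO: 1000 → 1250 → 1600.

ISO 1600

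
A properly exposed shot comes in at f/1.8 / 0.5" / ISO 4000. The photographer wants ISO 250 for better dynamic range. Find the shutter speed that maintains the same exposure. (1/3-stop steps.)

8 s

ISO: 4000 → 3200 → 2500 → 2000 → 1600 → 1250 → 1000 → 800 → 640 → 500 → 400 → 320 → 250 — 4 stops dropped (darker).
Need 4 stops brighter from the shutter speed: 0.5 → 0.6 → 0.8 → 1 → 1.3 → 1.6 → 2 → 2.5 → 3.2 → 4 → 5 → 6 → 8.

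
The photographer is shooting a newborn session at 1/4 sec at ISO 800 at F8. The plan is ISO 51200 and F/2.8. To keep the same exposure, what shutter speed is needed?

1/2000s

ISO: 800 → 1600 → 3200 → 6400 → 12800 → 25600 → 51200 — 6 stops raised (brighter).
Aperture: f/8 → f/5.6 → f/4 → f/2.8 — 3 stops larger aperture (brighter).
Net change so far: 9 stops brighter. Offset with the shutter speed: 1/4 → 1/8 → 1/15 → 1/30 → 1/60 → 1/125 → 1/250 → 1/500 → 1/1000 → 1/2000.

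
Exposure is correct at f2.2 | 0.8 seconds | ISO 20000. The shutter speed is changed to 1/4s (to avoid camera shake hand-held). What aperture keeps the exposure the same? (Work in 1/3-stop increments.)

f/1.2

Shutter speed: 0.8 → 0.6 → 0.5 → 0.4 → 0.3 → 1/4 — 1 2/3 stops shorter (darker).
Need 1 2/3 stops brighter from the aperture: f/2.2 → f/2 → f/1.8 → f/1.6 → f/1.4 → f/1.2.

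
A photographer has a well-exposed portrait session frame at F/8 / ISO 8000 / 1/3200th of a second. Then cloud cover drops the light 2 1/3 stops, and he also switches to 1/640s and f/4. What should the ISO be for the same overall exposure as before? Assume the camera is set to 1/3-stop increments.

ISO 2000

Scene light: 2 1/3 stops darker.
Shutter speed: 1/3200 → 1/2500 → 1/2000 → 1/1600 → 1/1250 → 1/1000 → 1/800 → 1/640 — 2 1/3 stops slower (brighter).
Aperture: f/8 → f/7.1 → f/6.3 → f/5.6 → f/5 → f/4.5 → f/4 — 2 stops larger aperture (brighter).
Net so far: 2 stops brighter. ISO: 8000 → 6400 → 5000 → 4000 → 3200 → 2500 → 2000.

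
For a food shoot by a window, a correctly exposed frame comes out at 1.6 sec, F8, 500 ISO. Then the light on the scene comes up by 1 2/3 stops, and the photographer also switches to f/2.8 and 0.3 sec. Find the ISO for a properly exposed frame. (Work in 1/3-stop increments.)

ISO 100

Scene light: 1 2/3 stops brighter.
Aperture: f/8 → f/7.1 → f/6.3 → f/5.6 → f/5 → f/4.5 → f/4 → f/3.5 → f/3.2 → f/2.8 — 3 stops larger aperture (brighter).
Shutter speed: 1.6 → 1.3 → 1 → 0.8 → 0.6 → 0.5 → 0.4 → 0.3 — 2 1/3 stops faster (darker).
Net so far: 2 1/3 stops brighter. ISO: 500 → 400 → 320 → 250 → 200 → 160 → 125 → 100.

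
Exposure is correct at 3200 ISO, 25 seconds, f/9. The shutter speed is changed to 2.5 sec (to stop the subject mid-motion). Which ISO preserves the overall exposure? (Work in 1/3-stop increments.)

ISO 32000

Shutter speed: 25 → 20 → 15 → 13 → 10 → 8 → 6 → 5 → 4 → 3.2 → 2.5 — 3 1/3 stops shorter (darker).
Need 3 1/3 stops brighter from the ISO: 3200 → 4000 → 5000 → 6400 → 8000 → 10000 → 12800 → 16000 → 20000 → 25600 → 32000.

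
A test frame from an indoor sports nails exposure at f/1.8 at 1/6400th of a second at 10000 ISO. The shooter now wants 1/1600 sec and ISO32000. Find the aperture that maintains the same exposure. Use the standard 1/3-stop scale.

Shutter speed: 1/6400 → 1/5000 → 1/4000 → 1/3200 → 1/2500 → 1/2000 → 1/1600 — 2 stops longer (brighter).
ISO: 10000 → 12800 → 16000 → 20000 → 25600 → 32000 — 1 2/3 stops raised (brighter).
Net change so far: 3 2/3 stops brighter. Offset with the aperture: f/1.8 → f/2 → f/2.2 → f/2.5 → f/2.8 → f/3.2 → f/3.5 → f/4 → f/4.5 → f/5 → f/5.6 → f/6.3.

f/6.3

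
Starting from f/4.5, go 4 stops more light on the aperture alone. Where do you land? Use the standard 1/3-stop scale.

Aperture: f/4.5 → f/4 → f/3.5 → f/3.2 → f/2.8 → f/2.5 → f/2.2 → f/2 → f/1.8 → f/1.6 → f/1.4 → f/1.2 → f/1.1 — 4 stops larger aperture (brighter).

f/1.1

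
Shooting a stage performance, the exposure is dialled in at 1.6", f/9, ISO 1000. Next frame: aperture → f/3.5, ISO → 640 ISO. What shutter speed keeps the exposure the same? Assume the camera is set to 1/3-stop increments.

Aperture: f/9 → f/8 → f/7.1 → f/6.3 → f/5.6 → f/5 → f/4.5 → f/4 → f/3.5 — 2 2/3 stops larger aperture (brighter).
ISO: 1000 → 800 → 640 — 2/3 stop dropped (darker).
Net change so far: 2 stops brighter. Offset with the shutter speed: 1.6 → 1.3 → 1 → 0.8 → 0.6 → 0.5 → 0.4.

0.4 s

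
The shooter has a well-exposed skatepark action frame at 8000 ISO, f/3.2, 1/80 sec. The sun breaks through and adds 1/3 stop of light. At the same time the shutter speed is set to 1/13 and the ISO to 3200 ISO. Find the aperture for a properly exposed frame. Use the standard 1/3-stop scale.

Scene light: 1/3 stop brighter.
Shutter speed: 1/80 → 1/60 → 1/50 → 1/40 → 1/30 → 1/25 → 1/20 → 1/15 → 1/13 — 2 2/3 stops longer (brighter).
ISO: 8000 → 6400 → 5000 → 4000 → 3200 — 1 1/3 stops lower (darker).
Net so far: 1 2/3 stops brighter. Aperture: f/3.2 → f/3.5 → f/4 → f/4.5 → f/5 → f/5.6.

f/5.6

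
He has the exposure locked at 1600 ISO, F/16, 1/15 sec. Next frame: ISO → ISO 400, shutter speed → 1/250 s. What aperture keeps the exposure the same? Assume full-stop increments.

f/2

ISO: 1600 → 800 → 400 — 2 stops lower (darker).
Shutter speed: 1/15 → 1/30 → 1/60 → 1/125 → 1/250 — 4 stops shorter (darker).
Net change so far: 6 stops darker. Offset with the aperture: f/16 → f/11 → f/8 → f/5.6 → f/4 → f/2.8 → f/2.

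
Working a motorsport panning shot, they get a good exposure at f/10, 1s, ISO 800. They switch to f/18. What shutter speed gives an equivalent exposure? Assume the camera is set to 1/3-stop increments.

Aperture: f/10 → f/11 → f/13 → f/14 → f/16 → f/18 — 1 2/3 stops narrower (darker).
Need 1 2/3 stops brighter from the shutter speed: 1 → 1.3 → 1.6 → 2 → 2.5 → 3.2.

3.2 s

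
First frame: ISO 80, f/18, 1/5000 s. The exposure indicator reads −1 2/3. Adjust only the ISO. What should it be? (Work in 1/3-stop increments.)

ISO 250

Underexposed by 1 2/3 stops → need 1 2/3 stops brighter.
ISO: 80 → 100 → 125 → 160 → 200 → 250.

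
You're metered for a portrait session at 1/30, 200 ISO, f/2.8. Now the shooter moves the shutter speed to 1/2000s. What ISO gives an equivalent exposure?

Shutter speed: 1/30 → 1/60 → 1/125 → 1/250 → 1/500 → 1/1000 → 1/2000 — 6 stops faster (darker).
Need 6 stops brighter from the ISO: 200 → 400 → 800 → 1600 → 3200 → 6400 → 12800.

ISO 12800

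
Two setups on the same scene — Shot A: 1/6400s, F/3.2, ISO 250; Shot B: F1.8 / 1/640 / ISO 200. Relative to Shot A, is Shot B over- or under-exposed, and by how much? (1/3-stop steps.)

Aperture: f/3.2 → f/2.8 → f/2.5 → f/2.2 → f/2 → f/1.8 — 1 2/3 stops larger aperture (brighter).
Shutter speed: 1/6400 → 1/5000 → 1/4000 → 1/3200 → 1/2500 → 1/2000 → 1/1600 → 1/1250 → 1/1000 → 1/800 → 1/640 — 3 1/3 stops longer (brighter).
ISO: 250 → 200 — 1/3 stop lower (darker).
Net: +1 2/3 +3 1/3 −1/3 = +4 2/3 stops.

4 2/3 stops brighter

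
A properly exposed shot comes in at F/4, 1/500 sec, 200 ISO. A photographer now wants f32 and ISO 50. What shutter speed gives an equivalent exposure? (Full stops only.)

Aperture: f/4 → f/5.6 → f/8 → f/11 → f/16 → f/22 → f/32 — 6 stops smaller aperture (darker).
ISO: 200 → 100 → 50 — 2 stops lower (darker).
Net change so far: 8 stops darker. Offset with the shutter speed: 1/500 → 1/250 → 1/125 → 1/60 → 1/30 → 1/15 → 1/8 → 1/4 → 1/2.

1/2s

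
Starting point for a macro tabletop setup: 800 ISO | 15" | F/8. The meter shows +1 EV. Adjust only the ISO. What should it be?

Overexposed by 1 stop → need 1 stop darker.
ISO: 800 → 400.

ISO 400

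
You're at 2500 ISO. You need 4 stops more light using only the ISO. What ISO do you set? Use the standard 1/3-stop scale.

ISO: 2500 → 3200 → 4000 → 5000 → 6400 → 8000 → 10000 → 12800 → 16000 → 20000 → 25600 → 32000 → 40000 — 4 stops higher (brighter).

ISO 40000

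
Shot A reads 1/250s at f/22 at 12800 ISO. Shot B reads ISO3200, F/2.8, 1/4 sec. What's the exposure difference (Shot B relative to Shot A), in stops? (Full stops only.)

10 stops brighter

Aperture: f/22 → f/16 → f/11 → f/8 → f/5.6 → f/4 → f/2.8 — 6 stops wider (brighter).
Shutter speed: 1/250 → 1/125 → 1/60 → 1/30 → 1/15 → 1/8 → 1/4 — 6 stops longer (brighter).
ISO: 12800 → 6400 → 3200 — 2 stops dropped (darker).
Net: +6 +6 −2 = +10 stops.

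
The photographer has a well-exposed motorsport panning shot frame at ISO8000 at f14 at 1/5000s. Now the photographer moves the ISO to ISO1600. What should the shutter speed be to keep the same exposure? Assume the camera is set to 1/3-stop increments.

1/1000s

ISO: 8000 → 6400 → 5000 → 4000 → 3200 → 2500 → 2000 → 1600 — 2 1/3 stops dropped (darker).
Need 2 1/3 stops brighter from the shutter speed: 1/5000 → 1/4000 → 1/3200 → 1/2500 → 1/2000 → 1/1600 → 1/1250 → 1/1000.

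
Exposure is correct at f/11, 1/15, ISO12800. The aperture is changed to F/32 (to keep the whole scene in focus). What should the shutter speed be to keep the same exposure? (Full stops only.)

1/2s

Aperture: f/11 → f/16 → f/22 → f/32 — 3 stops narrower (darker).
Need 3 stops brighter from the shutter speed: 1/15 → 1/8 → 1/4 → 1/2.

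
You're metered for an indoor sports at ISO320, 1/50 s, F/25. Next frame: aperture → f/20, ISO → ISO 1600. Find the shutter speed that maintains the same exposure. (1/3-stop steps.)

Aperture: f/25 → f/22 → f/20 — 2/3 stop larger aperture (brighter).
ISO: 320 → 400 → 500 → 640 → 800 → 1000 → 1250 → 1600 — 2 1/3 stops higher (brighter).
Net change so far: 3 stops brighter. Offset with the shutter speed: 1/50 → 1/60 → 1/80 → 1/100 → 1/125 → 1/160 → 1/200 → 1/250 → 1/320 → 1/400.

1/400s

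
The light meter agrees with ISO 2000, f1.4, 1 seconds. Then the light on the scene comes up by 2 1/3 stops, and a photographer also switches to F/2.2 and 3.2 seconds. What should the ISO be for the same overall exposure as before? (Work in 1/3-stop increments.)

ISO 320

Scene light: 2 1/3 stops brighter.
Aperture: f/1.4 → f/1.6 → f/1.8 → f/2 → f/2.2 — 1 1/3 stops stopped down (darker).
Shutter speed: 1 → 1.3 → 1.6 → 2 → 2.5 → 3.2 — 1 2/3 stops longer (brighter).
Net so far: 2 2/3 stops brighter. ISO: 2000 → 1600 → 1250 → 1000 → 800 → 640 → 500 → 400 → 320.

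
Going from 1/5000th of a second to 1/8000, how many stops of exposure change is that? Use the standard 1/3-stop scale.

2/3 stop

1/5000 → 1/6400 → 1/8000 — count the steps: 2 third-stops = 2/3 stop.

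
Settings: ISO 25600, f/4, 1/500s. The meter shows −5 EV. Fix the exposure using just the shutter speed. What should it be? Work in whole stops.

Underexposed by 5 stops → need 5 stops brighter.
Shutter speed: 1/500 → 1/250 → 1/125 → 1/60 → 1/30 → 1/15.

1/15s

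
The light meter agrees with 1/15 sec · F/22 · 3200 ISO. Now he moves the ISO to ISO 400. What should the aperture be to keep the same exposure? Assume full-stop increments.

f/8

ISO: 3200 → 1600 → 800 → 400 — 3 stops dropped (darker).
Need 3 stops brighter from the aperture: f/22 → f/16 → f/11 → f/8.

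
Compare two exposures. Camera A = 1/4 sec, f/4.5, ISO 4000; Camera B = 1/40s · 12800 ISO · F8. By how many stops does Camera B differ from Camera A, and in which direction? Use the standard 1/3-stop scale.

3 1/3 stops darker

Aperture: f/4.5 → f/5 → f/5.6 → f/6.3 → f/7.1 → f/8 — 1 2/3 stops smaller aperture (darker).
Shutter speed: 1/4 → 1/5 → 1/6 → 1/8 → 1/10 → 1/13 → 1/15 → 1/20 → 1/25 → 1/30 → 1/40 — 3 1/3 stops shorter (darker).
ISO: 4000 → 5000 → 6400 → 8000 → 10000 → 12800 — 1 2/3 stops higher (brighter).
Net: −1 2/3 −3 1/3 +1 2/3 = −3 1/3 stops.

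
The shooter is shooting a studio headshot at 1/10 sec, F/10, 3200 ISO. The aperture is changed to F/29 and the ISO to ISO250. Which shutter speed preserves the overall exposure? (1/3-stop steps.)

10 s

Aperture: f/10 → f/11 → f/13 → f/14 → f/16 → f/18 → f/20 → f/22 → f/25 → f/29 — 3 stops smaller aperture (darker).
ISO: 3200 → 2500 → 2000 → 1600 → 1250 → 1000 → 800 → 640 → 500 → 400 → 320 → 250 — 3 2/3 stops lower (darker).
Net change so far: 6 2/3 stops darker. Offset with the shutter speed: 1/10 → 1/8 → 1/6 → 1/5 → 1/4 → 0.3 → 0.4 → 0.5 → 0.6 → 0.8 → 1 → 1.3 → 1.6 → 2 → 2.5 → 3.2 → 4 → 5 → 6 → 8 → 10.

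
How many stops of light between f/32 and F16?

2 stops

f/32 → f/22 → f/16 — count the steps: 2 stops.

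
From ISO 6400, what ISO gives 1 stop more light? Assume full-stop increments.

ISO 12800

ISO: 6400 → 12800 — 1 stop higher (brighter).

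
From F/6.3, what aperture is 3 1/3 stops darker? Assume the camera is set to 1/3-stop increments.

Aperture: f/6.3 → f/7.1 → f/8 → f/9 → f/10 → f/11 → f/13 → f/14 → f/16 → f/18 → f/20 — 3 1/3 stops smaller aperture (darker).

f/20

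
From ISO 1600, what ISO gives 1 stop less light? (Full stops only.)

ISO: 1600 → 800 — 1 stop dropped (darker).

ISO 800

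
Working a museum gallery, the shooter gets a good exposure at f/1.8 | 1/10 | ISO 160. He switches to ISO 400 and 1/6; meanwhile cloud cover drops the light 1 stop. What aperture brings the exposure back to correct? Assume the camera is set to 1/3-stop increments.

f/2.5

Scene light: 1 stop darker.
ISO: 160 → 200 → 250 → 320 → 400 — 1 1/3 stops higher (brighter).
Shutter speed: 1/10 → 1/8 → 1/6 — 2/3 stop slower (brighter).
Net so far: 1 stop brighter. Aperture: f/1.8 → f/2 → f/2.2 → f/2.5.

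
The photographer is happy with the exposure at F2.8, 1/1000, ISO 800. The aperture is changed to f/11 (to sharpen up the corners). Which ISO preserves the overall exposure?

ISO 12800

Aperture: f/2.8 → f/4 → f/5.6 → f/8 → f/11 — 4 stops narrower (darker).
Need 4 stops brighter from the ISO: 800 → 1600 → 3200 → 6400 → 12800.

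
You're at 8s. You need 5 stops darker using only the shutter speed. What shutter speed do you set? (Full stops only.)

1/4s

Shutter speed: 8 → 4 → 2 → 1 → 1/2 → 1/4 — 5 stops shorter (darker).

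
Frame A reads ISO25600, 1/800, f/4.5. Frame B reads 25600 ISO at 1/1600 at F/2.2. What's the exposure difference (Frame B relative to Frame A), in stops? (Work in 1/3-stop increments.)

Aperture: f/4.5 → f/4 → f/3.5 → f/3.2 → f/2.8 → f/2.5 → f/2.2 — 2 stops opened up (brighter).
Shutter speed: 1/800 → 1/1000 → 1/1250 → 1/1600 — 1 stop faster (darker).
ISO: unchanged.
Net: +2 −1 = +1 stop.

1 stop brighter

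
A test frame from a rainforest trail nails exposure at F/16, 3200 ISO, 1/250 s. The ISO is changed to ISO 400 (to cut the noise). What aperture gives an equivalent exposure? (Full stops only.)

f/5.6

ISO: 3200 → 1600 → 800 → 400 — 3 stops dropped (darker).
Need 3 stops brighter from the aperture: f/16 → f/11 → f/8 → f/5.6.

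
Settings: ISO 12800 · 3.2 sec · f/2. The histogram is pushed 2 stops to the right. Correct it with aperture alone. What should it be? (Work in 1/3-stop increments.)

f/4

Overexposed by 2 stops → need 2 stops darker.
Aperture: f/2 → f/2.2 → f/2.5 → f/2.8 → f/3.2 → f/3.5 → f/4.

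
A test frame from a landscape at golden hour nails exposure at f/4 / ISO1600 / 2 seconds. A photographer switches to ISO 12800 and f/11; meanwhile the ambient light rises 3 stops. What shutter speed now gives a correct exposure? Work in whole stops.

1/4s

Scene light: 3 stops brighter.
ISO: 1600 → 3200 → 6400 → 12800 — 3 stops raised (brighter).
Aperture: f/4 → f/5.6 → f/8 → f/11 — 3 stops narrower (darker).
Net so far: 3 stops brighter. Shutter speed: 2 → 1 → 1/2 → 1/4.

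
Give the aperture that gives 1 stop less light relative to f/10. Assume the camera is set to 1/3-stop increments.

f/14

Aperture: f/10 → f/11 → f/13 → f/14 — 1 stop smaller aperture (darker).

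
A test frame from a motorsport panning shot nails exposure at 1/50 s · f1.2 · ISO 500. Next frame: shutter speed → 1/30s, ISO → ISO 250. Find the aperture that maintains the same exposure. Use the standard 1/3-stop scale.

Shutter speed: 1/50 → 1/40 → 1/30 — 2/3 stop slower (brighter).
ISO: 500 → 400 → 320 → 250 — 1 stop dropped (darker).
Net change so far: 1/3 stop darker. Offset with the aperture: f/1.2 → f/1.1.

f/1.1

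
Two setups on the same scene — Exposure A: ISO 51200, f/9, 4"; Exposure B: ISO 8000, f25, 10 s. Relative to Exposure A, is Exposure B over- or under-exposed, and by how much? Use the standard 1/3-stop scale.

Aperture: f/9 → f/10 → f/11 → f/13 → f/14 → f/16 → f/18 → f/20 → f/22 → f/25 — 3 stops stopped down (darker).
Shutter speed: 4 → 5 → 6 → 8 → 10 — 1 1/3 stops slower (brighter).
ISO: 51200 → 40000 → 32000 → 25600 → 20000 → 16000 → 12800 → 10000 → 8000 — 2 2/3 stops dropped (darker).
Net: −3 +1 1/3 −2 2/3 = −4 1/3 stops.

4 1/3 stops darker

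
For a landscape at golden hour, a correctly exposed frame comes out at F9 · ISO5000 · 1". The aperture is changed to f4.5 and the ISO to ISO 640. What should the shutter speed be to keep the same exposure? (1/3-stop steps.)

Aperture: f/9 → f/8 → f/7.1 → f/6.3 → f/5.6 → f/5 → f/4.5 — 2 stops larger aperture (brighter).
ISO: 5000 → 4000 → 3200 → 2500 → 2000 → 1600 → 1250 → 1000 → 800 → 640 — 3 stops dropped (darker).
Net change so far: 1 stop darker. Offset with the shutter speed: 1 → 1.3 → 1.6 → 2.

2 s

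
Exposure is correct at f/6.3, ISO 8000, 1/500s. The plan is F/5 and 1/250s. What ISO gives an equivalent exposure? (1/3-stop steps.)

ISO 2500

Aperture: f/6.3 → f/5.6 → f/5 — 2/3 stop opened up (brighter).
Shutter speed: 1/500 → 1/400 → 1/320 → 1/250 — 1 stop slower (brighter).
Net change so far: 1 2/3 stops brighter. Offset with the ISO: 8000 → 6400 → 5000 → 4000 → 3200 → 2500.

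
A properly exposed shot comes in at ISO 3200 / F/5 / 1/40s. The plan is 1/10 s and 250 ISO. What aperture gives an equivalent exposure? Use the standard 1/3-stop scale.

f/2.8

Shutter speed: 1/40 → 1/30 → 1/25 → 1/20 → 1/15 → 1/13 → 1/10 — 2 stops longer (brighter).
ISO: 3200 → 2500 → 2000 → 1600 → 1250 → 1000 → 800 → 640 → 500 → 400 → 320 → 250 — 3 2/3 stops dropped (darker).
Net change so far: 1 2/3 stops darker. Offset with the aperture: f/5 → f/4.5 → f/4 → f/3.5 → f/3.2 → f/2.8.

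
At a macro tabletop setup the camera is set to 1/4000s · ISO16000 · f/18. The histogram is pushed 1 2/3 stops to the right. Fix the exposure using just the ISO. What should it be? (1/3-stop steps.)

Overexposed by 1 2/3 stops → need 1 2/3 stops darker.
ISO: 16000 → 12800 → 10000 → 8000 → 6400 → 5000.

ISO 5000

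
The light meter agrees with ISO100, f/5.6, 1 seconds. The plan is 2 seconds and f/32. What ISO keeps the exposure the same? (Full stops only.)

ISO 1600

Shutter speed: 1 → 2 — 1 stop longer (brighter).
Aperture: f/5.6 → f/8 → f/11 → f/16 → f/22 → f/32 — 5 stops smaller aperture (darker).
Net change so far: 4 stops darker. Offset with the ISO: 100 → 200 → 400 → 800 → 1600.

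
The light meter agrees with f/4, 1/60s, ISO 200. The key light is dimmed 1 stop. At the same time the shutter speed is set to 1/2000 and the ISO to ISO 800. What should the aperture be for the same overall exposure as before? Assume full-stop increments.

f/1.0

Scene light: 1 stop darker.
Shutter speed: 1/60 → 1/125 → 1/250 → 1/500 → 1/1000 → 1/2000 — 5 stops shorter (darker).
ISO: 200 → 400 → 800 — 2 stops raised (brighter).
Net so far: 4 stops darker. Aperture: f/4 → f/2.8 → f/2 → f/1.4 → f/1.0.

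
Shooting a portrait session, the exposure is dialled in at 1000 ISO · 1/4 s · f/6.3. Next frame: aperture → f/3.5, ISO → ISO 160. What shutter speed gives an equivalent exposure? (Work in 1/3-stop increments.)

Aperture: f/6.3 → f/5.6 → f/5 → f/4.5 → f/4 → f/3.5 — 1 2/3 stops larger aperture (brighter).
ISO: 1000 → 800 → 640 → 500 → 400 → 320 → 250 → 200 → 160 — 2 2/3 stops dropped (darker).
Net change so far: 1 stop darker. Offset with the shutter speed: 1/4 → 0.3 → 0.4 → 0.5.

0.5 s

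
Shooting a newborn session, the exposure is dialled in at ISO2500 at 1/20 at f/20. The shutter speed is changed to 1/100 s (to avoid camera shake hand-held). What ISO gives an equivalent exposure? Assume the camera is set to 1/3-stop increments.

Shutter speed: 1/20 → 1/25 → 1/30 → 1/40 → 1/50 → 1/60 → 1/80 → 1/100 — 2 1/3 stops faster (darker).
Need 2 1/3 stops brighter from the ISO: 2500 → 3200 → 4000 → 5000 → 6400 → 8000 → 10000 → 12800.

ISO 12800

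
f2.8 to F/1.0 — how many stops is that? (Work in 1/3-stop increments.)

3 stops

f/2.8 → f/2.5 → f/2.2 → f/2 → f/1.8 → f/1.6 → f/1.4 → f/1.2 → f/1.1 → f/1.0 — count the steps: 9 third-stops = 3 stops.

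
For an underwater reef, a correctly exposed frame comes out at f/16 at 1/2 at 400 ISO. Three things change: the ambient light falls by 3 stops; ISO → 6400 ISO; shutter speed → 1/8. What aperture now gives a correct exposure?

Scene light: 3 stops darker.
ISO: 400 → 800 → 1600 → 3200 → 6400 — 4 stops raised (brighter).
Shutter speed: 1/2 → 1/4 → 1/8 — 2 stops shorter (darker).
Net so far: 1 stop darker. Aperture: f/16 → f/11.

f/11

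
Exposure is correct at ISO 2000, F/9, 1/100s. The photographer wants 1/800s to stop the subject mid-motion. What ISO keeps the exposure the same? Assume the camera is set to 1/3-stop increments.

Shutter speed: 1/100 → 1/125 → 1/160 → 1/200 → 1/250 → 1/320 → 1/400 → 1/500 → 1/640 → 1/800 — 3 stops shorter (darker).
Need 3 stops brighter from the ISO: 2000 → 2500 → 3200 → 4000 → 5000 → 6400 → 8000 → 10000 → 12800 → 16000.

ISO 16000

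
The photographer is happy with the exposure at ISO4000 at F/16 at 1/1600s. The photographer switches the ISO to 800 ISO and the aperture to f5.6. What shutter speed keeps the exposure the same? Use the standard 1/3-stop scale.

ISO: 4000 → 3200 → 2500 → 2000 → 1600 → 1250 → 1000 → 800 — 2 1/3 stops lower (darker).
Aperture: f/16 → f/14 → f/13 → f/11 → f/10 → f/9 → f/8 → f/7.1 → f/6.3 → f/5.6 — 3 stops opened up (brighter).
Net change so far: 2/3 stop brighter. Offset with the shutter speed: 1/1600 → 1/2000 → 1/2500.

1/2500s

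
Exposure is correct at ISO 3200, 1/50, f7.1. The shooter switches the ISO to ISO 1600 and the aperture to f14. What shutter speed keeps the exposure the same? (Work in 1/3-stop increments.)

1/6s

ISO: 3200 → 2500 → 2000 → 1600 — 1 stop lower (darker).
Aperture: f/7.1 → f/8 → f/9 → f/10 → f/11 → f/13 → f/14 — 2 stops smaller aperture (darker).
Net change so far: 3 stops darker. Offset with the shutter speed: 1/50 → 1/40 → 1/30 → 1/25 → 1/20 → 1/15 → 1/13 → 1/10 → 1/8 → 1/6.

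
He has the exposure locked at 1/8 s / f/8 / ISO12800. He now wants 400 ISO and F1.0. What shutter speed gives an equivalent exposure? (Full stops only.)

1/15s

ISO: 12800 → 6400 → 3200 → 1600 → 800 → 400 — 5 stops lower (darker).
Aperture: f/8 → f/5.6 → f/4 → f/2.8 → f/2 → f/1.4 → f/1.0 — 6 stops wider (brighter).
Net change so far: 1 stop brighter. Offset with the shutter speed: 1/8 → 1/15.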